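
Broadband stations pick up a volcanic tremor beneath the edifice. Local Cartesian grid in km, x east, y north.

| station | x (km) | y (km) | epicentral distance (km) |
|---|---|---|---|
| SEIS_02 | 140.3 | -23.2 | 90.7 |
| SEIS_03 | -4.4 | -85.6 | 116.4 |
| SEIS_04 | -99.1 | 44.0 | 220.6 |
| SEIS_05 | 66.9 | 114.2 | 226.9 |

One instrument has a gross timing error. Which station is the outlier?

Solve using three stations at a time. Using SEIS_02, SEIS_03, SEIS_05 (subtract circle equations pairwise → linear system) gives (x, y) ≈ (109.7, -108.6).
Distances from that point to each station vs reported:
  SEIS_02: calculated 90.7 vs reported 90.7 → residual 0.0 km
  SEIS_03: calculated 116.4 vs reported 116.4 → residual 0.0 km
  SEIS_04: calculated 258.7 vs reported 220.6 → residual 38.1 km
  SEIS_05: calculated 226.9 vs reported 226.9 → residual 0.0 km
SEIS_02, SEIS_03, SEIS_05 are mutually consistent (residuals ≈ 0); SEIS_04 is off by 38.1 km.

SEIS_04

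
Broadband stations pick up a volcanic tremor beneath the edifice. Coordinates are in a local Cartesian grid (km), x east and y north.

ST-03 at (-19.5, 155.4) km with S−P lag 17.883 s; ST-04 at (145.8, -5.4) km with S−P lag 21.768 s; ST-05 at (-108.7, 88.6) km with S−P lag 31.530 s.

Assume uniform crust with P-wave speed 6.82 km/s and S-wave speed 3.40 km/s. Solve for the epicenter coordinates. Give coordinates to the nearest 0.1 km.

Distance from S−P lag: d = Δt · v_P v_S / (v_P − v_S) = Δt · (6.82·3.40)/(6.82−3.40) ≈ 6.7801·Δt.
So d_ST-03 = 121.25, d_ST-04 = 147.59, d_ST-05 = 213.78 km.
Circle about each station: (x + 19.5)² + (y − 155.4)² = 121.25²; (x − 145.8)² + (y + 5.4)² = 147.59²; (x + 108.7)² + (y − 88.6)² = 213.78².
Subtracting the ST-03 equation from the ST-04 and ST-05 equations removes the quadratic terms:
330.6 x − 321.6 y = -10323.86
-178.4 x − 133.6 y = -35864.09
Solving the 2×2 system: x ≈ 100.0, y ≈ 134.9 km.
Check against ST-03 (with the unrounded x, y): √((x + 19.5)²+(y − 155.4)²) = 121.25 ≈ 121.25 km. ✓

(100.0, 134.9)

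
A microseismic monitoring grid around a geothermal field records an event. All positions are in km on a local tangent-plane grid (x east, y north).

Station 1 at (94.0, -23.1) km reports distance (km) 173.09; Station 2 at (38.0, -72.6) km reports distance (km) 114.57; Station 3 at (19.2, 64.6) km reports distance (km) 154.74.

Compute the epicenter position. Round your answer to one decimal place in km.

Circle about each station: (x − 94.0)² + (y + 23.1)² = 173.09²; (x − 38.0)² + (y + 72.6)² = 114.57²; (x − 19.2)² + (y − 64.6)² = 154.74².
Subtracting pairs of circle equations eliminates x²+y² and gives linear equations (the radical axes):
-112.0 x − 99.0 y = 14179.01
-149.6 x + 175.4 y = 1187.87
Solving the 2×2 system: x ≈ -75.6, y ≈ -57.7 km.

-75.6 km east, -57.7 km north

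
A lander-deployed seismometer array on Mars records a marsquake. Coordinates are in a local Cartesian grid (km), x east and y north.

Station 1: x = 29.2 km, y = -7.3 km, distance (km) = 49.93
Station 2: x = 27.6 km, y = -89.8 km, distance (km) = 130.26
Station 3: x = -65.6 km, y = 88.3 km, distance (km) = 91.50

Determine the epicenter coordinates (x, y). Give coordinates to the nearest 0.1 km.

Circle about each station: (x − 29.2)² + (y + 7.3)² = 49.93²; (x − 27.6)² + (y + 89.8)² = 130.26²; (x + 65.6)² + (y − 88.3)² = 91.50².
Subtracting the Station 1 equation from the Station 2 and Station 3 equations removes the quadratic terms:
-3.2 x − 165.0 y = -6554.79
-189.6 x + 191.2 y = 5315.07
Solving the 2×2 system: x ≈ 11.8, y ≈ 39.5 km.

11.8 km east, 39.5 km north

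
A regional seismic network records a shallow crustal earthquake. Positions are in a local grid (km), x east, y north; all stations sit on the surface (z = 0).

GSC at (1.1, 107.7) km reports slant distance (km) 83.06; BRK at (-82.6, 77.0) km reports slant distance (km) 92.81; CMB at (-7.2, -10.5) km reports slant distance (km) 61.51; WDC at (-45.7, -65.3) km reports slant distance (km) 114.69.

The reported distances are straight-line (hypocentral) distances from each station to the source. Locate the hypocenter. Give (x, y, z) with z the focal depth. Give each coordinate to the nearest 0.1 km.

Each station gives a sphere (x−x_i)² + (y−y_i)² + z² = d_i² (stations at z=0).
Subtracting the GSC sphere from BRK and CMB: z² cancels, leaving linear equations in x and y:
-167.4 x − 61.4 y = -563.47
-16.6 x − 236.4 y = -8322.93
Solving: x ≈ -9.800, y ≈ 35.895 km (keep extra digits for the depth step; rounded: -9.8, 35.9).
Then from the GSC sphere: z² = 83.06² − (x − 1.1)² − (y − 107.7)² with x = -9.800, y = 35.895, so z ≈ 40.301 ≈ 40.3 km.

x ≈ -9.8 km, y ≈ 35.9 km, depth ≈ 40.3 km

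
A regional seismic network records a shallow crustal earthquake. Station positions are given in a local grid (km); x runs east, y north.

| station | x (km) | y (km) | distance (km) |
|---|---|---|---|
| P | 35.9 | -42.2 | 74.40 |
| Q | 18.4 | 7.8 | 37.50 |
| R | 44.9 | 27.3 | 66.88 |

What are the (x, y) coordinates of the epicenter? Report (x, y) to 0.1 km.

Circle about each station: (x − 35.9)² + (y + 42.2)² = 74.40²; (x − 18.4)² + (y − 7.8)² = 37.50²; (x − 44.9)² + (y − 27.3)² = 66.88².
Subtracting the P equation from the Q and R equations removes the quadratic terms:
-35.0 x + 100.0 y = 1458.86
18.0 x + 139.0 y = 754.08
Solving the 2×2 system: x ≈ -19.1, y ≈ 7.9 km.

x ≈ -19.1 km, y ≈ 7.9 km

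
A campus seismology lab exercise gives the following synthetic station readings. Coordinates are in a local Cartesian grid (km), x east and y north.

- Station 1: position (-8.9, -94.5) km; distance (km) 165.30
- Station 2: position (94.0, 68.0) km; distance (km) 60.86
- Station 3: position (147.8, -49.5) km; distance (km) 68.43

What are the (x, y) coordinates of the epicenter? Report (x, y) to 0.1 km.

Circle about each station: (x + 8.9)² + (y + 94.5)² = 165.30²; (x − 94.0)² + (y − 68.0)² = 60.86²; (x − 147.8)² + (y + 49.5)² = 68.43².
Subtracting the Station 1 equation from the Station 2 and Station 3 equations removes the quadratic terms:
205.8 x + 325.0 y = 28070.69
313.4 x + 90.0 y = 37927.06
Solving the 2×2 system: x ≈ 117.6, y ≈ 11.9 km.

(117.6, 11.9)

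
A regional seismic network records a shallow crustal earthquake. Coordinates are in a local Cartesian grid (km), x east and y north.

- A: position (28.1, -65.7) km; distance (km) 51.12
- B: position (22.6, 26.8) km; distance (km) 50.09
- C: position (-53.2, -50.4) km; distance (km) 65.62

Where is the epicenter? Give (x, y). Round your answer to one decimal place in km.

x ≈ 5.0 km, y ≈ -20.1 km

Circle about each station: (x − 28.1)² + (y + 65.7)² = 51.12²; (x − 22.6)² + (y − 26.8)² = 50.09²; (x + 53.2)² + (y + 50.4)² = 65.62².
Subtracting the A equation from the B and C equations removes the quadratic terms:
-11.0 x + 185.0 y = -3772.85
-162.6 x + 30.6 y = -1428.43
Solving the 2×2 system: x ≈ 5.0, y ≈ -20.1 km.
Check against A (with the unrounded x, y): √((x − 28.1)²+(y + 65.7)²) = 51.12 ≈ 51.12 km. ✓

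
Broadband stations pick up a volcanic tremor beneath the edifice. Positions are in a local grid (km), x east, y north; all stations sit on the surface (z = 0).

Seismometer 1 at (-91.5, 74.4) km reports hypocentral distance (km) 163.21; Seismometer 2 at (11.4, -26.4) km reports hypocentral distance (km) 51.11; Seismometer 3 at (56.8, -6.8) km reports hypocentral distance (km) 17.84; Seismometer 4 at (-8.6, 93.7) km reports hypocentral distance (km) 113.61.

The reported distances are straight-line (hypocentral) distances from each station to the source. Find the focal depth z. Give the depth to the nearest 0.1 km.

Each station gives a sphere (x−x_i)² + (y−y_i)² + z² = d_i² (stations at z=0).
Subtracting the Seismometer 1 sphere from Seismometer 2 and Seismometer 3: z² cancels, leaving linear equations in x and y:
205.8 x − 201.6 y = 10944.58
296.6 x − 162.4 y = 15684.11
Solving: x ≈ 52.498, y ≈ -0.697 km (keep extra digits for the depth step; rounded: 52.5, -0.7).
Then from the Seismometer 1 sphere: z² = 163.21² − (x + 91.5)² − (y − 74.4)² with x = 52.498, y = -0.697, so z ≈ 16.202 ≈ 16.2 km.

z ≈ 16.2 km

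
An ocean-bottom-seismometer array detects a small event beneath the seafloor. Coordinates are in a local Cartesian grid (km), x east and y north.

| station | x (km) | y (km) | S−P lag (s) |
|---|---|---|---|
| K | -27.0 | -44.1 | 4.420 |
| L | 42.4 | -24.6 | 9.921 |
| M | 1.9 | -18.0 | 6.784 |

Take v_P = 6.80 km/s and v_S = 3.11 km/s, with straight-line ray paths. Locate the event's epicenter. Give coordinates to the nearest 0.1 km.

-4.8 km east, -56.3 km north

Distance from S−P lag: d = Δt · v_P v_S / (v_P − v_S) = Δt · (6.80·3.11)/(6.80−3.11) ≈ 5.7312·Δt.
So d_K = 25.33, d_L = 56.86, d_M = 38.88 km.
Circle about each station: (x + 27.0)² + (y + 44.1)² = 25.33²; (x − 42.4)² + (y + 24.6)² = 56.86²; (x − 1.9)² + (y + 18.0)² = 38.88².
Subtracting the K equation from the L and M equations removes the quadratic terms:
138.8 x + 39.0 y = -2862.34
57.8 x + 52.2 y = -3216.25
Solving the 2×2 system: x ≈ -4.8, y ≈ -56.3 km.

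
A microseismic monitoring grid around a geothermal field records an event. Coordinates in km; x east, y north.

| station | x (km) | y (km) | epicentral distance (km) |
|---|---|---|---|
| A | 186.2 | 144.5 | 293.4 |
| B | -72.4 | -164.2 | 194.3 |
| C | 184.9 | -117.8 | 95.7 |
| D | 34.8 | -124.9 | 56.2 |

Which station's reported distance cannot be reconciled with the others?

B

Solve using three stations at a time. Using A, C, D (subtract circle equations pairwise → linear system) gives (x, y) ≈ (90.4, -132.8).
Distances from that point to each station vs reported:
  A: calculated 293.4 vs reported 293.4 → residual 0.0 km
  B: calculated 165.8 vs reported 194.3 → residual 28.5 km
  C: calculated 95.7 vs reported 95.7 → residual 0.0 km
  D: calculated 56.2 vs reported 56.2 → residual 0.0 km
A, C, D are mutually consistent (residuals ≈ 0); B is off by 28.5 km.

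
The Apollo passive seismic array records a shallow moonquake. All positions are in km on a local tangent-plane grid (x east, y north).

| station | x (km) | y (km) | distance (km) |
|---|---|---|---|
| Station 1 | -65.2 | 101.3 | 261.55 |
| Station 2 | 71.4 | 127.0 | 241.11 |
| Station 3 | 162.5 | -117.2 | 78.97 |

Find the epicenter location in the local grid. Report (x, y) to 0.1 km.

x ≈ 83.6 km, y ≈ -113.8 km

Circle about each station: (x + 65.2)² + (y − 101.3)² = 261.55²; (x − 71.4)² + (y − 127.0)² = 241.11²; (x − 162.5)² + (y + 117.2)² = 78.97².
Subtracting pairs of circle equations eliminates x²+y² and gives linear equations (the radical axes):
273.2 x + 51.4 y = 16988.60
455.4 x − 437.0 y = 87801.50
Solving the 2×2 system: x ≈ 83.6, y ≈ -113.8 km.
Check against Station 1 (with the unrounded x, y): √((x + 65.2)²+(y − 101.3)²) = 261.55 ≈ 261.55 km. ✓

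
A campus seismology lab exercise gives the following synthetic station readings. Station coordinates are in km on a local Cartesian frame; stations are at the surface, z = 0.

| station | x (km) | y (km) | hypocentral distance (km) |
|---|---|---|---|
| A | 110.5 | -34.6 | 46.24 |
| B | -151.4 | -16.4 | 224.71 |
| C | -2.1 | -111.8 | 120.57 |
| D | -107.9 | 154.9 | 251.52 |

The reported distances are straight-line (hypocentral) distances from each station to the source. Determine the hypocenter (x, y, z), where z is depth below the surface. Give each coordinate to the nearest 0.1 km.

Each station gives a sphere (x−x_i)² + (y−y_i)² + z² = d_i² (stations at z=0).
Subtracting the A sphere from B and C: z² cancels, leaving linear equations in x and y:
-523.8 x + 36.4 y = -38572.94
-225.2 x − 154.4 y = -13302.75
Solving: x ≈ 72.300, y ≈ -19.295 km (keep extra digits for the depth step; rounded: 72.3, -19.3).
Then from the A sphere: z² = 46.24² − (x − 110.5)² − (y + 34.6)² with x = 72.300, y = -19.295, so z ≈ 21.087 ≈ 21.1 km.

x ≈ 72.3 km, y ≈ -19.3 km, depth ≈ 21.1 km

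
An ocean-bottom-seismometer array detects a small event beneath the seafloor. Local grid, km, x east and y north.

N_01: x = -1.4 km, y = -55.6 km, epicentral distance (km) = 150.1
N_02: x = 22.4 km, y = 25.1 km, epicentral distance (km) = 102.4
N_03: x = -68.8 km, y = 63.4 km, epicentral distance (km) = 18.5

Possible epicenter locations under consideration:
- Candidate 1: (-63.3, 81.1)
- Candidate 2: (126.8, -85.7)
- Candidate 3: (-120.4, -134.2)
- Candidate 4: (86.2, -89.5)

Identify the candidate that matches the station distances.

For each candidate, compare |candidate − station| to the reported distance:
Candidate 1: residuals N_01 0.0, N_02 0.0, N_03 0.0 → max 0.0 km
Candidate 2: residuals N_01 18.4, N_02 49.8, N_03 227.4 → max 227.4 km
Candidate 3: residuals N_01 7.5, N_02 111.5, N_03 185.7 → max 185.7 km
Candidate 4: residuals N_01 56.2, N_02 28.8, N_03 199.2 → max 199.2 km
Only Candidate 1 has all residuals ≈ 0.

Candidate 1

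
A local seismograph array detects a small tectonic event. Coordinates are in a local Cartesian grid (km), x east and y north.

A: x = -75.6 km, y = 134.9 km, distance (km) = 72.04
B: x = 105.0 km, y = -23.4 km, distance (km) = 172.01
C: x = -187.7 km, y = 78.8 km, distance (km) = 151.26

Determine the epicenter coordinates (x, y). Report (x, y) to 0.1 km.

(-36.5, 74.4)

Circle about each station: (x + 75.6)² + (y − 134.9)² = 72.04²; (x − 105.0)² + (y + 23.4)² = 172.01²; (x + 187.7)² + (y − 78.8)² = 151.26².
Subtracting the A equation from the B and C equations removes the quadratic terms:
361.2 x − 316.6 y = -36738.49
-224.2 x − 112.2 y = -162.47
Solving the 2×2 system: x ≈ -36.5, y ≈ 74.4 km.
Check against A (with the unrounded x, y): √((x + 75.6)²+(y − 134.9)²) = 72.04 ≈ 72.04 km. ✓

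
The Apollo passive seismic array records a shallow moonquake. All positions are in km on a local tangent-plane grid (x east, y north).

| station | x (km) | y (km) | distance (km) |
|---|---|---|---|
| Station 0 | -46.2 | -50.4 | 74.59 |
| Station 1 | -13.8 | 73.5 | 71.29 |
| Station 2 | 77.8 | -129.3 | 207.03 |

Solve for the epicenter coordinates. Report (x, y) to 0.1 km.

-63.3 km east, 22.2 km north

Circle about each station: (x + 46.2)² + (y + 50.4)² = 74.59²; (x + 13.8)² + (y − 73.5)² = 71.29²; (x − 77.8)² + (y + 129.3)² = 207.03².
Subtracting the Station 0 equation from the Station 1 and Station 2 equations removes the quadratic terms:
64.8 x + 247.8 y = 1399.49
248.0 x − 157.8 y = -19201.02
Solving the 2×2 system: x ≈ -63.3, y ≈ 22.2 km.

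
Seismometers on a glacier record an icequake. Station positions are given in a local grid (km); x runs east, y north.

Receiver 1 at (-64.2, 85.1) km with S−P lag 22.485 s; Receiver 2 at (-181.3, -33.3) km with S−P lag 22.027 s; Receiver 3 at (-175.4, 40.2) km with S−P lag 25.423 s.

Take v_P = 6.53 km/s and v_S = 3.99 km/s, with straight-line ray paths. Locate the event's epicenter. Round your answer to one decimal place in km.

Distance from S−P lag: d = Δt · v_P v_S / (v_P − v_S) = Δt · (6.53·3.99)/(6.53−3.99) ≈ 10.2578·Δt.
So d_Receiver 1 = 230.65, d_Receiver 2 = 225.95, d_Receiver 3 = 260.78 km.
Circle about each station: (x + 64.2)² + (y − 85.1)² = 230.65²; (x + 181.3)² + (y + 33.3)² = 225.95²; (x + 175.4)² + (y − 40.2)² = 260.78².
Subtracting the Receiver 1 equation from the Receiver 2 and Receiver 3 equations removes the quadratic terms:
-234.2 x − 236.8 y = 24760.95
-222.4 x − 89.8 y = 6210.76
Solving the 2×2 system: x ≈ 23.8, y ≈ -128.1 km.

x ≈ 23.8 km, y ≈ -128.1 km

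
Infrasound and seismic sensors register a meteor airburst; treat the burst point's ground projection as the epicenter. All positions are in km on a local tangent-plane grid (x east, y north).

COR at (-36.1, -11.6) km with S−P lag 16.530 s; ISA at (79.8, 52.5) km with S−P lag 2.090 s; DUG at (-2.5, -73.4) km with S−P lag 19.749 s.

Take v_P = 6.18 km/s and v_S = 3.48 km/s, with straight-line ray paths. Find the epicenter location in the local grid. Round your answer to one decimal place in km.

Distance from S−P lag: d = Δt · v_P v_S / (v_P − v_S) = Δt · (6.18·3.48)/(6.18−3.48) ≈ 7.9653·Δt.
So d_COR = 131.67, d_ISA = 16.65, d_DUG = 157.31 km.
Circle about each station: (x + 36.1)² + (y + 11.6)² = 131.67²; (x − 79.8)² + (y − 52.5)² = 16.65²; (x + 2.5)² + (y + 73.4)² = 157.31².
Subtracting pairs of circle equations eliminates x²+y² and gives linear equations (the radical axes):
231.8 x + 128.2 y = 24746.29
67.2 x − 123.6 y = -3453.41
Solving the 2×2 system: x ≈ 70.2, y ≈ 66.1 km.
Check against COR (with the unrounded x, y): √((x + 36.1)²+(y + 11.6)²) = 131.67 ≈ 131.67 km. ✓

70.2 km east, 66.1 km north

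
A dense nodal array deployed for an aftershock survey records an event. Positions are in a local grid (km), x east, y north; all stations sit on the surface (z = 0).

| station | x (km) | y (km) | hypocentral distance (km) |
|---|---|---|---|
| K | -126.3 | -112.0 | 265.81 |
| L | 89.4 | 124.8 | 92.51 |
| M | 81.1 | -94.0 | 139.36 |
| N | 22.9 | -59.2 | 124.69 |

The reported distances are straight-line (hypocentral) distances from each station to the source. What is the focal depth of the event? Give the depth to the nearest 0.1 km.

Each station gives a sphere (x−x_i)² + (y−y_i)² + z² = d_i² (stations at z=0).
Subtracting the K sphere from L and M: z² cancels, leaving linear equations in x and y:
431.4 x + 473.6 y = 57168.57
414.8 x + 36.0 y = 38151.27
Solving: x ≈ 88.495, y ≈ 40.101 km (keep extra digits for the depth step; rounded: 88.5, 40.1).
Then from the K sphere: z² = 265.81² − (x + 126.3)² − (y + 112.0)² with x = 88.495, y = 40.101, so z ≈ 37.193 ≈ 37.2 km.
Check against N (with the unrounded solution): distance 124.69 ≈ 124.69 km. ✓

depth ≈ 37.2 km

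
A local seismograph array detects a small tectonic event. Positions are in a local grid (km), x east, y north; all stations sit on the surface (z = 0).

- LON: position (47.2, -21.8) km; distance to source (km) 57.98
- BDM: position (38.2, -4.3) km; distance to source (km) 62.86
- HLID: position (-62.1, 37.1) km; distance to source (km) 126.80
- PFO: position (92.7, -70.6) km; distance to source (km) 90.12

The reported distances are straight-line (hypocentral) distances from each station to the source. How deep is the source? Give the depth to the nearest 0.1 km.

depth ≈ 51.2 km

Each station gives a sphere (x−x_i)² + (y−y_i)² + z² = d_i² (stations at z=0).
Subtracting the LON sphere from BDM and HLID: z² cancels, leaving linear equations in x and y:
-18.0 x + 35.0 y = -1815.05
-218.6 x + 117.8 y = -10186.82
Solving: x ≈ 25.807, y ≈ -38.587 km (keep extra digits for the depth step; rounded: 25.8, -38.6).
Then from the LON sphere: z² = 57.98² − (x − 47.2)² − (y + 21.8)² with x = 25.807, y = -38.587, so z ≈ 51.208 ≈ 51.2 km.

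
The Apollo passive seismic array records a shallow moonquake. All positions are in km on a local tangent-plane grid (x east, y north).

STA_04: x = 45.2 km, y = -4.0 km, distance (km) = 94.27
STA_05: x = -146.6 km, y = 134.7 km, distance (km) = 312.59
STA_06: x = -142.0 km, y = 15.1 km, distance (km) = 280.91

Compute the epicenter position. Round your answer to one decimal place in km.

Circle about each station: (x − 45.2)² + (y + 4.0)² = 94.27²; (x + 146.6)² + (y − 134.7)² = 312.59²; (x + 142.0)² + (y − 15.1)² = 280.91².
Subtracting the STA_04 equation from the STA_05 and STA_06 equations removes the quadratic terms:
-383.6 x + 277.4 y = -51249.07
-374.4 x + 38.2 y = -51690.63
Solving the 2×2 system: x ≈ 138.8, y ≈ 7.2 km.

(138.8, 7.2)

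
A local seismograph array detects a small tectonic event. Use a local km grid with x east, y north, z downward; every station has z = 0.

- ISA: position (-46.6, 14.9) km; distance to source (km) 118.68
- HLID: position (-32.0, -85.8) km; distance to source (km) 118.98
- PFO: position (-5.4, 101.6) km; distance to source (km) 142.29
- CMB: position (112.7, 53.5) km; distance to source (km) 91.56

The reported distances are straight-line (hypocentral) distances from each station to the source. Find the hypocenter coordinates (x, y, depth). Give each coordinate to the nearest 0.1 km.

(64.1, -20.1, 24.6)

Each station gives a sphere (x−x_i)² + (y−y_i)² + z² = d_i² (stations at z=0).
Subtracting the ISA sphere from HLID and PFO: z² cancels, leaving linear equations in x and y:
29.2 x − 201.4 y = 5920.77
82.4 x + 173.4 y = 1796.65
Solving: x ≈ 64.109, y ≈ -20.103 km (keep extra digits for the depth step; rounded: 64.1, -20.1).
Then from the ISA sphere: z² = 118.68² − (x + 46.6)² − (y − 14.9)² with x = 64.109, y = -20.103, so z ≈ 24.561 ≈ 24.6 km.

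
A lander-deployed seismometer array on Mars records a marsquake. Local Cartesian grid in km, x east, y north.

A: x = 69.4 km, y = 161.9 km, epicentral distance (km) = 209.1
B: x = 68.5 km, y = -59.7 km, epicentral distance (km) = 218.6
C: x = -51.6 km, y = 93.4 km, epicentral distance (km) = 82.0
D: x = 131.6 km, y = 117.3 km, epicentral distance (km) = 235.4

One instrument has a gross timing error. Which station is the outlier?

Solve using three stations at a time. Using A, C, D (subtract circle equations pairwise → linear system) gives (x, y) ≈ (-81.4, 17.0).
Distances from that point to each station vs reported:
  A: calculated 209.1 vs reported 209.1 → residual 0.0 km
  B: calculated 168.4 vs reported 218.6 → residual 50.2 km
  C: calculated 82.0 vs reported 82.0 → residual 0.0 km
  D: calculated 235.4 vs reported 235.4 → residual 0.0 km
A, C, D are mutually consistent (residuals ≈ 0); B is off by 50.2 km.

B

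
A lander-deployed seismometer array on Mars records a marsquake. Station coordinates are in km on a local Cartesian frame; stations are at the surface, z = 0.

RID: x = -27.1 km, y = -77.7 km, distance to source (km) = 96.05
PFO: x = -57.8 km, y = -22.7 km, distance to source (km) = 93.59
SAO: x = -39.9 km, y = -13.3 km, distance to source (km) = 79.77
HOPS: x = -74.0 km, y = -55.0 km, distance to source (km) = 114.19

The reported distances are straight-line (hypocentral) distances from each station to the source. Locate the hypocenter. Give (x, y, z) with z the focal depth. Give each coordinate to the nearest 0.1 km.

x ≈ 15.7 km, y ≈ -13.5 km, depth ≈ 57.2 km

Each station gives a sphere (x−x_i)² + (y−y_i)² + z² = d_i² (stations at z=0).
Subtracting the RID sphere from PFO and SAO: z² cancels, leaving linear equations in x and y:
-61.4 x + 110.0 y = -2449.06
-25.6 x + 128.8 y = -2140.45
Solving: x ≈ 15.708, y ≈ -13.496 km (keep extra digits for the depth step; rounded: 15.7, -13.5).
Then from the RID sphere: z² = 96.05² − (x + 27.1)² − (y + 77.7)² with x = 15.708, y = -13.496, so z ≈ 57.192 ≈ 57.2 km.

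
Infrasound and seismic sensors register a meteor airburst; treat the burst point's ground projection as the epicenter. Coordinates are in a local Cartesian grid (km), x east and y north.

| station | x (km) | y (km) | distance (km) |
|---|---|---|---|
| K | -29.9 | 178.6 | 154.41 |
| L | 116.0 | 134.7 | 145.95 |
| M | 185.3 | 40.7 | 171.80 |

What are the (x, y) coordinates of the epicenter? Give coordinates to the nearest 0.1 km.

x ≈ 13.8 km, y ≈ 30.5 km

Circle about each station: (x + 29.9)² + (y − 178.6)² = 154.41²; (x − 116.0)² + (y − 134.7)² = 145.95²; (x − 185.3)² + (y − 40.7)² = 171.80².
Subtracting the K equation from the L and M equations removes the quadratic terms:
291.8 x − 87.8 y = 1349.17
430.4 x − 275.8 y = -2472.18
Solving the 2×2 system: x ≈ 13.8, y ≈ 30.5 km.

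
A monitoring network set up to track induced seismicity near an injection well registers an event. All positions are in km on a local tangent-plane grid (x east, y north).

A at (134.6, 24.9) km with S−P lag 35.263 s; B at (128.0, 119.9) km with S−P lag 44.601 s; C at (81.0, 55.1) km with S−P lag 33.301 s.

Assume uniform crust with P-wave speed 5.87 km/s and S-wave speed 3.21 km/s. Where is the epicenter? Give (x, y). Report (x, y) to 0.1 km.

-55.2 km east, -137.5 km north

Distance from S−P lag: d = Δt · v_P v_S / (v_P − v_S) = Δt · (5.87·3.21)/(5.87−3.21) ≈ 7.0837·Δt.
So d_A = 249.79, d_B = 315.94, d_C = 235.90 km.
Circle about each station: (x − 134.6)² + (y − 24.9)² = 249.79²; (x − 128.0)² + (y − 119.9)² = 315.94²; (x − 81.0)² + (y − 55.1)² = 235.90².
Subtracting the A equation from the B and C equations removes the quadratic terms:
-13.2 x + 190.0 y = -25400.20
-107.2 x + 60.4 y = -2393.93
Solving the 2×2 system: x ≈ -55.2, y ≈ -137.5 km.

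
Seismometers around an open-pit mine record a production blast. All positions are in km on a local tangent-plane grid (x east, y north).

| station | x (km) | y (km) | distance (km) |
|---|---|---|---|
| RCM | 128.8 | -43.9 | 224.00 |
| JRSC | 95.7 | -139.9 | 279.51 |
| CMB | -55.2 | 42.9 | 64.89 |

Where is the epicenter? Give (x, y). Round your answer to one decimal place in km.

Circle about each station: (x − 128.8)² + (y + 43.9)² = 224.00²; (x − 95.7)² + (y + 139.9)² = 279.51²; (x + 55.2)² + (y − 42.9)² = 64.89².
Subtracting the RCM equation from the JRSC and CMB equations removes the quadratic terms:
-66.2 x − 192.0 y = -17735.99
-368.0 x + 173.6 y = 32336.09
Solving the 2×2 system: x ≈ -38.1, y ≈ 105.5 km.

x ≈ -38.1 km, y ≈ 105.5 km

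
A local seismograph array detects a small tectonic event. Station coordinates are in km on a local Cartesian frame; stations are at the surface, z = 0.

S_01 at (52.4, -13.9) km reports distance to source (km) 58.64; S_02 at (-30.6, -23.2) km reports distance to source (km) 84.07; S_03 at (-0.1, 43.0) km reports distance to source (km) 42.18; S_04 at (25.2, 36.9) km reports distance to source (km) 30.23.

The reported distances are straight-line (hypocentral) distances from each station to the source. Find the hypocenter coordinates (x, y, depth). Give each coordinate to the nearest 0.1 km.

Each station gives a sphere (x−x_i)² + (y−y_i)² + z² = d_i² (stations at z=0).
Subtracting the S_01 sphere from S_02 and S_03: z² cancels, leaving linear equations in x and y:
-166.0 x − 18.6 y = -5093.49
-105.0 x + 113.8 y = 569.54
Solving: x ≈ 27.300, y ≈ 30.194 km (keep extra digits for the depth step; rounded: 27.3, 30.2).
Then from the S_01 sphere: z² = 58.64² − (x − 52.4)² − (y + 13.9)² with x = 27.300, y = 30.194, so z ≈ 29.400 ≈ 29.4 km.

x ≈ 27.3 km, y ≈ 30.2 km, depth ≈ 29.4 km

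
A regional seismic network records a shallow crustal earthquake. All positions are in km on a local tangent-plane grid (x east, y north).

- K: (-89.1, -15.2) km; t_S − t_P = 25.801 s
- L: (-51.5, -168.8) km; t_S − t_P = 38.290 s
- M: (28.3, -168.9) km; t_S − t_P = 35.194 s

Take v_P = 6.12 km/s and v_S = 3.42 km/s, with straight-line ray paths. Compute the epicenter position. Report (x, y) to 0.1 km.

x ≈ 74.4 km, y ≈ 100.0 km

Distance from S−P lag: d = Δt · v_P v_S / (v_P − v_S) = Δt · (6.12·3.42)/(6.12−3.42) ≈ 7.7520·Δt.
So d_K = 200.01, d_L = 296.82, d_M = 272.82 km.
Circle about each station: (x + 89.1)² + (y + 15.2)² = 200.01²; (x + 51.5)² + (y + 168.8)² = 296.82²; (x − 28.3)² + (y + 168.9)² = 272.82².
Subtracting the K equation from the L and M equations removes the quadratic terms:
75.2 x − 307.2 y = -25122.27
234.8 x − 307.4 y = -13268.50
Solving the 2×2 system: x ≈ 74.4, y ≈ 100.0 km.
Check against K (with the unrounded x, y): √((x + 89.1)²+(y + 15.2)²) = 200.00 ≈ 200.01 km. ✓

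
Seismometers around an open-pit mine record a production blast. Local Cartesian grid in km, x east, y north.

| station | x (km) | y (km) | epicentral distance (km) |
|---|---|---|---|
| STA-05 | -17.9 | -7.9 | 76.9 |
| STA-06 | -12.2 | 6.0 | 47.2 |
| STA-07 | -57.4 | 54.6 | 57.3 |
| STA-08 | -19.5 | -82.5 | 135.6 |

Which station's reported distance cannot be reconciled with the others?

Solve using three stations at a time. Using STA-06, STA-07, STA-08 (subtract circle equations pairwise → linear system) gives (x, y) ≈ (-0.1, 51.7).
Distances from that point to each station vs reported:
  STA-05: calculated 62.3 vs reported 76.9 → residual 14.6 km
  STA-06: calculated 47.3 vs reported 47.2 → residual 0.1 km
  STA-07: calculated 57.4 vs reported 57.3 → residual 0.1 km
  STA-08: calculated 135.6 vs reported 135.6 → residual 0.0 km
STA-06, STA-07, STA-08 are mutually consistent (residuals ≈ 0); STA-05 is off by 14.6 km.

STA-05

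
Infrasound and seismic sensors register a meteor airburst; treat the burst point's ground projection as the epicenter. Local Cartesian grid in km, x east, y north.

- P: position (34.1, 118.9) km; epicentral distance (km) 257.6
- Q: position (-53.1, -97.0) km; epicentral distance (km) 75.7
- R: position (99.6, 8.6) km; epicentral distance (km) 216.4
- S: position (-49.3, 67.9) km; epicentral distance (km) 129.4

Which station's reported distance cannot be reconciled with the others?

P

Solve using three stations at a time. Using Q, R, S (subtract circle equations pairwise → linear system) gives (x, y) ≈ (-109.7, -46.6).
Distances from that point to each station vs reported:
  P: calculated 219.2 vs reported 257.6 → residual 38.4 km
  Q: calculated 75.8 vs reported 75.7 → residual 0.1 km
  R: calculated 216.4 vs reported 216.4 → residual 0.0 km
  S: calculated 129.4 vs reported 129.4 → residual 0.0 km
Q, R, S are mutually consistent (residuals ≈ 0); P is off by 38.4 km.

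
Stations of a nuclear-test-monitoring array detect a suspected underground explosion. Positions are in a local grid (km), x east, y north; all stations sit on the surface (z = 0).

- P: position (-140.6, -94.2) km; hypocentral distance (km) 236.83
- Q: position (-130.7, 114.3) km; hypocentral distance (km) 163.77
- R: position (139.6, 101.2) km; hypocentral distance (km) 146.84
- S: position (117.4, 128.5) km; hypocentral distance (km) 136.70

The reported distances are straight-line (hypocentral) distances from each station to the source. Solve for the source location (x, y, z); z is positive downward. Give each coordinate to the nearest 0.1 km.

(12.5, 73.2, 68.0)

Each station gives a sphere (x−x_i)² + (y−y_i)² + z² = d_i² (stations at z=0).
Subtracting the P sphere from Q and R: z² cancels, leaving linear equations in x and y:
19.8 x + 417.0 y = 30772.82
560.4 x + 390.8 y = 35614.06
Solving: x ≈ 12.503, y ≈ 73.202 km (keep extra digits for the depth step; rounded: 12.5, 73.2).
Then from the P sphere: z² = 236.83² − (x + 140.6)² − (y + 94.2)² with x = 12.503, y = 73.202, so z ≈ 68.004 ≈ 68.0 km.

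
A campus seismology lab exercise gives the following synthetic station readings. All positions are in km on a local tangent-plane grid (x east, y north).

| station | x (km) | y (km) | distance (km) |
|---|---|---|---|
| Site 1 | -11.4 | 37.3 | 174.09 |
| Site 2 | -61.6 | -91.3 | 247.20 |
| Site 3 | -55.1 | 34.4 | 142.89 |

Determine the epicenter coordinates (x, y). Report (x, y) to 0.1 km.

(-153.2, 138.3)

Circle about each station: (x + 11.4)² + (y − 37.3)² = 174.09²; (x + 61.6)² + (y + 91.3)² = 247.20²; (x + 55.1)² + (y − 34.4)² = 142.89².
Subtracting pairs of circle equations eliminates x²+y² and gives linear equations (the radical axes):
-100.4 x − 257.2 y = -20191.51
-87.4 x − 5.8 y = 12587.90
Solving the 2×2 system: x ≈ -153.2, y ≈ 138.3 km.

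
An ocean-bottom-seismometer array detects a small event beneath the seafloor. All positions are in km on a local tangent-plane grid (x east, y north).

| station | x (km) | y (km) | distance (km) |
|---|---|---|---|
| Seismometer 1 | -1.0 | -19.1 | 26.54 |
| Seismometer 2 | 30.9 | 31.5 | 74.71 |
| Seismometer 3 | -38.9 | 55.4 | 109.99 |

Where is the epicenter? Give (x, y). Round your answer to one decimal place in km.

x ≈ 13.7 km, y ≈ -41.2 km

Circle about each station: (x + 1.0)² + (y + 19.1)² = 26.54²; (x − 30.9)² + (y − 31.5)² = 74.71²; (x + 38.9)² + (y − 55.4)² = 109.99².
Subtracting the Seismometer 1 equation from the Seismometer 2 and Seismometer 3 equations removes the quadratic terms:
63.8 x + 101.2 y = -3295.96
-75.8 x + 149.0 y = -7176.87
Solving the 2×2 system: x ≈ 13.7, y ≈ -41.2 km.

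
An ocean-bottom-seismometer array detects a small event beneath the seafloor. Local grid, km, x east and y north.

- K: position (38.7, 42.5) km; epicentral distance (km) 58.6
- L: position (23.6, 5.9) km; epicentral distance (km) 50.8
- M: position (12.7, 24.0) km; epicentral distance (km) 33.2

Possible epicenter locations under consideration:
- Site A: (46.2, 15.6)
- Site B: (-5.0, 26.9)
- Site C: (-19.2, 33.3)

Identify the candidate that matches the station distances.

Site C

For each candidate, compare |candidate − station| to the reported distance:
Site A: residuals K 30.7, L 26.2, M 1.3 → max 30.7 km
Site B: residuals K 12.2, L 15.3, M 15.3 → max 15.3 km
Site C: residuals K 0.0, L 0.0, M 0.0 → max 0.0 km
Only Site C has all residuals ≈ 0.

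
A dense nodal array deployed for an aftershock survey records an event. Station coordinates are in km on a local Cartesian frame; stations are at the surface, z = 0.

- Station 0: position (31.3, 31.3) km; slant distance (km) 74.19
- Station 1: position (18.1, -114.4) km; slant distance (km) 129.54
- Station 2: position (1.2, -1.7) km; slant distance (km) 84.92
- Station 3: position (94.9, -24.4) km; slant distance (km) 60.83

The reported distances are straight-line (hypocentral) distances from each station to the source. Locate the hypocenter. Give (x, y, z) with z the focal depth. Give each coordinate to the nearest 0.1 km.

x ≈ 68.3 km, y ≈ -6.8 km, depth ≈ 51.8 km

Each station gives a sphere (x−x_i)² + (y−y_i)² + z² = d_i² (stations at z=0).
Subtracting the Station 0 sphere from Station 1 and Station 2: z² cancels, leaving linear equations in x and y:
-26.4 x − 291.4 y = 179.13
-60.2 x − 66.0 y = -3662.30
Solving: x ≈ 68.293, y ≈ -6.802 km (keep extra digits for the depth step; rounded: 68.3, -6.8).
Then from the Station 0 sphere: z² = 74.19² − (x − 31.3)² − (y − 31.3)² with x = 68.293, y = -6.802, so z ≈ 51.806 ≈ 51.8 km.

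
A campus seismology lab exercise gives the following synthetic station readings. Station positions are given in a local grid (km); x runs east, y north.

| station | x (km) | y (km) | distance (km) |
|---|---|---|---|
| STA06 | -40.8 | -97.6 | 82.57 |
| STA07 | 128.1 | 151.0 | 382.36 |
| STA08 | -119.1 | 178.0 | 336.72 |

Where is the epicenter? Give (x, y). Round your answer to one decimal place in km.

-97.1 km east, -158.0 km north

Circle about each station: (x + 40.8)² + (y + 97.6)² = 82.57²; (x − 128.1)² + (y − 151.0)² = 382.36²; (x + 119.1)² + (y − 178.0)² = 336.72².
Subtracting the STA06 equation from the STA07 and STA08 equations removes the quadratic terms:
337.8 x + 497.2 y = -111361.15
-156.6 x + 551.2 y = -71884.14
Solving the 2×2 system: x ≈ -97.1, y ≈ -158.0 km.
Check against STA06 (with the unrounded x, y): √((x + 40.8)²+(y + 97.6)²) = 82.58 ≈ 82.57 km. ✓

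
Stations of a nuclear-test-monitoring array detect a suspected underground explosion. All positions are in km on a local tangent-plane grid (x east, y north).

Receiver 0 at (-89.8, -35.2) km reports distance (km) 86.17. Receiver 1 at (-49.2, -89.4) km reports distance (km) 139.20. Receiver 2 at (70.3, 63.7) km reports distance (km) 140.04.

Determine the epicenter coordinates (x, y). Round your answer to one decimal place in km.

(-68.9, 48.4)

Circle about each station: (x + 89.8)² + (y + 35.2)² = 86.17²; (x + 49.2)² + (y + 89.4)² = 139.20²; (x − 70.3)² + (y − 63.7)² = 140.04².
Subtracting the Receiver 0 equation from the Receiver 1 and Receiver 2 equations removes the quadratic terms:
81.2 x − 108.4 y = -10841.45
320.2 x + 197.8 y = -12489.23
Solving the 2×2 system: x ≈ -68.9, y ≈ 48.4 km.
Check against Receiver 0 (with the unrounded x, y): √((x + 89.8)²+(y + 35.2)²) = 86.17 ≈ 86.17 km. ✓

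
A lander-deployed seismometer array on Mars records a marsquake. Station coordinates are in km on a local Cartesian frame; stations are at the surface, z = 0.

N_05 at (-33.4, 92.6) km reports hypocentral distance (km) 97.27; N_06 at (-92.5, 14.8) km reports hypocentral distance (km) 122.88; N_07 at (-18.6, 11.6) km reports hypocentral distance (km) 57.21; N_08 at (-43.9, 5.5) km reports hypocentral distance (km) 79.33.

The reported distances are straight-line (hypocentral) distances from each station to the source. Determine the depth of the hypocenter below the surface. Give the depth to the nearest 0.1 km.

35.3 km

Each station gives a sphere (x−x_i)² + (y−y_i)² + z² = d_i² (stations at z=0).
Subtracting the N_05 sphere from N_06 and N_07: z² cancels, leaving linear equations in x and y:
-118.2 x − 155.6 y = -6553.07
29.6 x − 162.0 y = -3021.33
Solving: x ≈ 24.900, y ≈ 23.200 km (keep extra digits for the depth step; rounded: 24.9, 23.2).
Then from the N_05 sphere: z² = 97.27² − (x + 33.4)² − (y − 92.6)² with x = 24.900, y = 23.200, so z ≈ 35.302 ≈ 35.3 km.
Check against N_08 (with the unrounded solution): distance 79.33 ≈ 79.33 km. ✓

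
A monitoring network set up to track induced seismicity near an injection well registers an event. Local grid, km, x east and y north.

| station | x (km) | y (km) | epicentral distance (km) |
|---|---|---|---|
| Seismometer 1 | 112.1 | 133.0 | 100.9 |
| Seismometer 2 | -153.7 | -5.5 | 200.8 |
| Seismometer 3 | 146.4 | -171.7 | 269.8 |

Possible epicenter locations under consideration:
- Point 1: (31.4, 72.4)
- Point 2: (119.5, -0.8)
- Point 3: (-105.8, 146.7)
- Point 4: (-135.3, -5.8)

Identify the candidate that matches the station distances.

For each candidate, compare |candidate − station| to the reported distance:
Point 1: residuals Seismometer 1 0.0, Seismometer 2 0.0, Seismometer 3 0.0 → max 0.0 km
Point 2: residuals Seismometer 1 33.1, Seismometer 2 72.4, Seismometer 3 96.8 → max 96.8 km
Point 3: residuals Seismometer 1 117.4, Seismometer 2 41.2, Seismometer 3 136.4 → max 136.4 km
Point 4: residuals Seismometer 1 182.8, Seismometer 2 182.4, Seismometer 3 57.1 → max 182.8 km
Only Point 1 has all residuals ≈ 0.

Point 1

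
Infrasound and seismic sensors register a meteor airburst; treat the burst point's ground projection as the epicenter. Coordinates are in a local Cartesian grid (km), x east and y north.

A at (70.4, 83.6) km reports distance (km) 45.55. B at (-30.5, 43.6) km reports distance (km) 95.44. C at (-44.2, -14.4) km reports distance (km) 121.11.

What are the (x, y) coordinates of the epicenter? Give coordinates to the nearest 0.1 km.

64.8 km east, 38.4 km north

Circle about each station: (x − 70.4)² + (y − 83.6)² = 45.55²; (x + 30.5)² + (y − 43.6)² = 95.44²; (x + 44.2)² + (y + 14.4)² = 121.11².
Subtracting the A equation from the B and C equations removes the quadratic terms:
-201.8 x − 80.0 y = -16147.90
-229.2 x − 196.0 y = -22376.95
Solving the 2×2 system: x ≈ 64.8, y ≈ 38.4 km.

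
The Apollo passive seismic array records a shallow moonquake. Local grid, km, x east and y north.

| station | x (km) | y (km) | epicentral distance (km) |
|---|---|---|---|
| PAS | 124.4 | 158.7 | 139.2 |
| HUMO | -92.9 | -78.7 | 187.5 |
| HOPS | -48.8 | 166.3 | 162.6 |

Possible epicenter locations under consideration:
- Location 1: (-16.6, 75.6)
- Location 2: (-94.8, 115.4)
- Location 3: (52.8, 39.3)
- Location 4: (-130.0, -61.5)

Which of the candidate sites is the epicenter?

For each candidate, compare |candidate − station| to the reported distance:
Location 1: residuals PAS 24.5, HUMO 15.4, HOPS 66.4 → max 66.4 km
Location 2: residuals PAS 84.2, HUMO 6.6, HOPS 94.0 → max 94.0 km
Location 3: residuals PAS 0.0, HUMO 0.0, HOPS 0.0 → max 0.0 km
Location 4: residuals PAS 197.3, HUMO 146.6, HOPS 79.2 → max 197.3 km
Only Location 3 has all residuals ≈ 0.

Location 3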